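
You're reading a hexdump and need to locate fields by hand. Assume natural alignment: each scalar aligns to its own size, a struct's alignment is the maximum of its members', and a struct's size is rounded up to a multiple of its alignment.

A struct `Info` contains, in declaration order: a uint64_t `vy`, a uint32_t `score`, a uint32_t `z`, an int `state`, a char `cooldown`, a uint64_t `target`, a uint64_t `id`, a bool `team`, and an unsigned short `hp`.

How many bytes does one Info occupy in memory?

48 bytes

@0: vy [8B, align 8] → 8
@8: score [4B, align 4] → 12
@12: z [4B, align 4] → 16
@16: state [4B, align 4] → 20
@20: cooldown [1B, align 1] → 21
+3 pad (align 8)
@24: target [8B, align 8] → 32
@32: id [8B, align 8] → 40
@40: team [1B, align 1] → 41
+1 pad (align 2)
@42: hp [2B, align 2] → 44
+4 tail pad (align 8)
size 48, align 8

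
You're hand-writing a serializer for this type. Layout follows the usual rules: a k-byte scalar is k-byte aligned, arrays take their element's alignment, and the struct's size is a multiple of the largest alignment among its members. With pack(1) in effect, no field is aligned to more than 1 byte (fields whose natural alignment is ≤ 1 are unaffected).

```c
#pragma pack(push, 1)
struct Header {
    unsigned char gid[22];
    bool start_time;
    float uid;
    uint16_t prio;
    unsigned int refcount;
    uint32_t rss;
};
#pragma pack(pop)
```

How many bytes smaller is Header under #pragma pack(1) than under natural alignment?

3

natural layout:
  @0: gid [22B, align 1] → 22
  @22: start_time [1B, align 1] → 23
  +1 pad (align 4)
  @24: uid [4B, align 4] → 28
  @28: prio [2B, align 2] → 30
  +2 pad (align 4)
  @32: refcount [4B, align 4] → 36
  @36: rss [4B, align 4] → 40
  size 40, align 4
packed(1) layout:
  @0: gid [22B, align 1] → 22
  @22: start_time [1B, align 1] → 23
  @23: uid [4B, align 1] → 27
  @27: prio [2B, align 1] → 29
  @29: refcount [4B, align 1] → 33
  @33: rss [4B, align 1] → 37
  size 37, align 1
40 − 37 = 3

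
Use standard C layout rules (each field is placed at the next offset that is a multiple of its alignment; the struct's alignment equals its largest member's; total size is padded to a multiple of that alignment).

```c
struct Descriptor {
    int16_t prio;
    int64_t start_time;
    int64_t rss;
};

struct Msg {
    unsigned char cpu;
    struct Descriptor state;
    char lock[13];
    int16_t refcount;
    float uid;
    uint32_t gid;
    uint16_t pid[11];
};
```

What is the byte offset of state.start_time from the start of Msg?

Descriptor: prio at 0 (size 2, align 2) → ends 2; pad 6 to align 8 for start_time; start_time at 8 (size 8, align 8) → ends 16; rss at 16 (size 8, align 8) → ends 24; total 24 bytes, alignment 8
cpu at 0 (size 1, align 1) → ends 1
pad 7 to align 8 for state
state at 8 (size 24, align 8) → ends 32
within Descriptor: start_time at 8
8 + 8 = 16

16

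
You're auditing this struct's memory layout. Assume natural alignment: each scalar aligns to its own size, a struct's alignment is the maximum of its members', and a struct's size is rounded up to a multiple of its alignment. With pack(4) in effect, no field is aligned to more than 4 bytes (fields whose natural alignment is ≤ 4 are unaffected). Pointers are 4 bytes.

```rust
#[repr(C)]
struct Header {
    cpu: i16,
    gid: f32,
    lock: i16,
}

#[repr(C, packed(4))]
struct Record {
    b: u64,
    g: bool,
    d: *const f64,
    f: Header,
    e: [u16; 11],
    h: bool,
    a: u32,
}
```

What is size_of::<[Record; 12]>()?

Header: @0: cpu [2B, align 2] → 2; +2 pad (align 4); @4: gid [4B, align 4] → 8; @8: lock [2B, align 2] → 10; +2 tail pad (align 4); size 12, align 4
@0: b [8B, align 4] → 8
@8: g [1B, align 1] → 9
+3 pad (align 4)
@12: d [4B, align 4] → 16
@16: f [12B, align 4] → 28
@28: e [22B, align 2] → 50
@50: h [1B, align 1] → 51
+1 pad (align 4)
@52: a [4B, align 4] → 56
size 56, align 4
array of 12: 12 × 56 = 672

672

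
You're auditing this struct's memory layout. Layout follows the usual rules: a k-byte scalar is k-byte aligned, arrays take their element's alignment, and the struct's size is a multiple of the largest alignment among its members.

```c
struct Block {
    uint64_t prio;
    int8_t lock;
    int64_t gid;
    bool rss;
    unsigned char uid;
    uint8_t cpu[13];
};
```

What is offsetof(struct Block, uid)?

@0: prio [8B, align 8] → 8
@8: lock [1B, align 1] → 9
+7 pad (align 8)
@16: gid [8B, align 8] → 24
@24: rss [1B, align 1] → 25
@25: uid [1B, align 1] → 26

25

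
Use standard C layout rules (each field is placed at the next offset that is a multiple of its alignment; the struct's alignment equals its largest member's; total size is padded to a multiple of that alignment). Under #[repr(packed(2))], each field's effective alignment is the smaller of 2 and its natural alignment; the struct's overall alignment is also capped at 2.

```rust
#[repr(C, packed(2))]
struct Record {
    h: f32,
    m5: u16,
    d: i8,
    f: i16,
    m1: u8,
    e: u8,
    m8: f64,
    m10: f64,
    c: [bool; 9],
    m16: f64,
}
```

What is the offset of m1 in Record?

10

0..4  h  (4B, 2-aligned)
4..6  m5  (2B, 2-aligned)
6..7  d  (1B, 1-aligned)
7..8  -- padding (1B)
8..10  f  (2B, 2-aligned)
10..11  m1  (1B, 1-aligned)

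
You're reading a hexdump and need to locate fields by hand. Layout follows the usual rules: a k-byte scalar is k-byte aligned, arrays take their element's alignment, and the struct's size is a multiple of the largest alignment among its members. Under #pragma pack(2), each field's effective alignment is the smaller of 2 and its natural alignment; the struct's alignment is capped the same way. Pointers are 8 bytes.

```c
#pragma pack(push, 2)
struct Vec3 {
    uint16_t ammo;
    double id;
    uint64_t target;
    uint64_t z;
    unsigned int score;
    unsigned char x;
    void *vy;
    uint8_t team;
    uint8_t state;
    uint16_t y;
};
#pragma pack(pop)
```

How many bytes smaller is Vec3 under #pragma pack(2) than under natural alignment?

12

natural layout:
  @0: ammo [2B, align 2] → 2
  +6 pad (align 8)
  @8: id [8B, align 8] → 16
  @16: target [8B, align 8] → 24
  @24: z [8B, align 8] → 32
  @32: score [4B, align 4] → 36
  @36: x [1B, align 1] → 37
  +3 pad (align 8)
  @40: vy [8B, align 8] → 48
  @48: team [1B, align 1] → 49
  @49: state [1B, align 1] → 50
  @50: y [2B, align 2] → 52
  +4 tail pad (align 8)
  size 56, align 8
packed(2) layout:
  @0: ammo [2B, align 2] → 2
  @2: id [8B, align 2] → 10
  @10: target [8B, align 2] → 18
  @18: z [8B, align 2] → 26
  @26: score [4B, align 2] → 30
  @30: x [1B, align 1] → 31
  +1 pad (align 2)
  @32: vy [8B, align 2] → 40
  @40: team [1B, align 1] → 41
  @41: state [1B, align 1] → 42
  @42: y [2B, align 2] → 44
  size 44, align 2
56 − 44 = 12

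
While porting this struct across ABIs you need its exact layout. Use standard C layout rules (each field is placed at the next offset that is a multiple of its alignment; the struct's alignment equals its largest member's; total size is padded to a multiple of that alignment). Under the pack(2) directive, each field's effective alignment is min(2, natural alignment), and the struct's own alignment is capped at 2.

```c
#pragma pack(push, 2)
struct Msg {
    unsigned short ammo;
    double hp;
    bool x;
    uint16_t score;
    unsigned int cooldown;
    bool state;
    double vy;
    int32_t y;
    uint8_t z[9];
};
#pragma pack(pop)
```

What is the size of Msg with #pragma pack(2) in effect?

42

0..2  ammo  (2B, 2-aligned)
2..10  hp  (8B, 2-aligned)
10..11  x  (1B, 1-aligned)
11..12  -- padding (1B)
12..14  score  (2B, 2-aligned)
14..18  cooldown  (4B, 2-aligned)
18..19  state  (1B, 1-aligned)
19..20  -- padding (1B)
20..28  vy  (8B, 2-aligned)
28..32  y  (4B, 2-aligned)
32..41  z  (9B, 1-aligned)
41..42  -- tail padding (1B)
sizeof = 42, alignof = 2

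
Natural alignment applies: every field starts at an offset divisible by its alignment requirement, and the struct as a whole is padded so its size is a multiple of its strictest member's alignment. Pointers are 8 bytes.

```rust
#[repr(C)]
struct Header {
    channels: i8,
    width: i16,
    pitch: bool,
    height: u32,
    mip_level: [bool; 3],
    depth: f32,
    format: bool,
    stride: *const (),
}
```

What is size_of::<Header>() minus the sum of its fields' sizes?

0..1  channels  (1B, 1-aligned)
1..2  -- padding (1B)
2..4  width  (2B, 2-aligned)
4..5  pitch  (1B, 1-aligned)
5..8  -- padding (3B)
8..12  height  (4B, 4-aligned)
12..15  mip_level  (3B, 1-aligned)
15..16  -- padding (1B)
16..20  depth  (4B, 4-aligned)
20..21  format  (1B, 1-aligned)
21..24  -- padding (3B)
24..32  stride  (8B, 8-aligned)
sizeof = 32, alignof = 8
data bytes 24, size 32 → padding 8

8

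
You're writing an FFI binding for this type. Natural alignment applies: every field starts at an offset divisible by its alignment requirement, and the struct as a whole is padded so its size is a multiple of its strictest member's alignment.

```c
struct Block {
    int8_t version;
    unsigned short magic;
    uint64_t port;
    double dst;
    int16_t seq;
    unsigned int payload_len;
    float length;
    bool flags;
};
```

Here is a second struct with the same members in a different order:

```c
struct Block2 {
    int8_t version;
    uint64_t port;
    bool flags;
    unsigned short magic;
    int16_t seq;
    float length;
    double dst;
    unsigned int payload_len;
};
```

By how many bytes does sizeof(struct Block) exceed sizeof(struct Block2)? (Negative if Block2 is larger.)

@0: version [1B, align 1] → 1
+1 pad (align 2)
@2: magic [2B, align 2] → 4
+4 pad (align 8)
@8: port [8B, align 8] → 16
@16: dst [8B, align 8] → 24
@24: seq [2B, align 2] → 26
+2 pad (align 4)
@28: payload_len [4B, align 4] → 32
@32: length [4B, align 4] → 36
@36: flags [1B, align 1] → 37
+3 tail pad (align 8)
size 40, align 8
— Block2 —
@0: version [1B, align 1] → 1
+7 pad (align 8)
@8: port [8B, align 8] → 16
@16: flags [1B, align 1] → 17
+1 pad (align 2)
@18: magic [2B, align 2] → 20
@20: seq [2B, align 2] → 22
+2 pad (align 4)
@24: length [4B, align 4] → 28
+4 pad (align 8)
@32: dst [8B, align 8] → 40
@40: payload_len [4B, align 4] → 44
+4 tail pad (align 8)
size 48, align 8
40 − 48 = -8

-8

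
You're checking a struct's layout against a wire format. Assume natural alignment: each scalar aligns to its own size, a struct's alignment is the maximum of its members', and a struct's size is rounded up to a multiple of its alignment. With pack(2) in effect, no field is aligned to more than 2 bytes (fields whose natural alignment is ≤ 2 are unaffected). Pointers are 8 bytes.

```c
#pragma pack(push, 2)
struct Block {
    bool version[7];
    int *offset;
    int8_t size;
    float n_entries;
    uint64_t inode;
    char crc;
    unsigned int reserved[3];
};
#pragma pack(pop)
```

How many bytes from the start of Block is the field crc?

30

@0: version [7B, align 1] → 7
+1 pad (align 2)
@8: offset [8B, align 2] → 16
@16: size [1B, align 1] → 17
+1 pad (align 2)
@18: n_entries [4B, align 2] → 22
@22: inode [8B, align 2] → 30
@30: crc [1B, align 1] → 31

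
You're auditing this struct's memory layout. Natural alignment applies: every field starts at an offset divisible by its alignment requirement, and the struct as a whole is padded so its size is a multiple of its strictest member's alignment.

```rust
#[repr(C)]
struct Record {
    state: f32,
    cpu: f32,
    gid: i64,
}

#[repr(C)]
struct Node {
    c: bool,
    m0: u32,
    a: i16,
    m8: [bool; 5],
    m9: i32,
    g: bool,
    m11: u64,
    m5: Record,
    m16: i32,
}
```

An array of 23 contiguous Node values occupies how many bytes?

Record: 0..4  state  (4B, 4-aligned); 4..8  cpu  (4B, 4-aligned); 8..16  gid  (8B, 8-aligned); sizeof = 16, alignof = 8
0..1  c  (1B, 1-aligned)
1..4  -- padding (3B)
4..8  m0  (4B, 4-aligned)
8..10  a  (2B, 2-aligned)
10..15  m8  (5B, 1-aligned)
15..16  -- padding (1B)
16..20  m9  (4B, 4-aligned)
20..21  g  (1B, 1-aligned)
21..24  -- padding (3B)
24..32  m11  (8B, 8-aligned)
32..48  m5  (16B, 8-aligned)
48..52  m16  (4B, 4-aligned)
52..56  -- tail padding (4B)
sizeof = 56, alignof = 8
array of 23: 23 × 56 = 1288

1288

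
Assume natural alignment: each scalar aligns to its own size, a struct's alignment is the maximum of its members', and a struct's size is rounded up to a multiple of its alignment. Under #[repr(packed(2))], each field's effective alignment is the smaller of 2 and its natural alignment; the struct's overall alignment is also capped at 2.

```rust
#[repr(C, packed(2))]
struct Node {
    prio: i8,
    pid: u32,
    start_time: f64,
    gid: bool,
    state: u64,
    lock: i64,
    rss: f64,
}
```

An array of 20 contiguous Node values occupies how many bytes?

800

prio at 0 (size 1, align 1) → ends 1
pad 1 to align 2 for pid
pid at 2 (size 4, align 2) → ends 6
start_time at 6 (size 8, align 2) → ends 14
gid at 14 (size 1, align 1) → ends 15
pad 1 to align 2 for state
state at 16 (size 8, align 2) → ends 24
lock at 24 (size 8, align 2) → ends 32
rss at 32 (size 8, align 2) → ends 40
total 40 bytes, alignment 2
array of 20: 20 × 40 = 800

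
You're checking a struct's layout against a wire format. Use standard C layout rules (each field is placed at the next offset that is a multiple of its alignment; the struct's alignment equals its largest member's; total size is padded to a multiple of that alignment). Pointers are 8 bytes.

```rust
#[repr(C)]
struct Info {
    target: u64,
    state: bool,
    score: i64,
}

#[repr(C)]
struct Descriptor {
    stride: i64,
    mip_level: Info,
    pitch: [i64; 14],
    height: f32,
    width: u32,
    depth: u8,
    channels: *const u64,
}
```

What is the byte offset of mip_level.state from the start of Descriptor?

Info: @0: target [8B, align 8] → 8; @8: state [1B, align 1] → 9; +7 pad (align 8); @16: score [8B, align 8] → 24; size 24, align 8
@0: stride [8B, align 8] → 8
@8: mip_level [24B, align 8] → 32
within Info: state at 8
8 + 8 = 16

16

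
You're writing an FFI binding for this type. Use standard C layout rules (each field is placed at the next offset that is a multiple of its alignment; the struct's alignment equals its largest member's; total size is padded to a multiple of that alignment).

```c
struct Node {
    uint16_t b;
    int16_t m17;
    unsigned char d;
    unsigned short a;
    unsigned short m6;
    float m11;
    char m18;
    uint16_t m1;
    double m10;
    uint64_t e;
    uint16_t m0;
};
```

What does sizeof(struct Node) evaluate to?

@0: b [2B, align 2] → 2
@2: m17 [2B, align 2] → 4
@4: d [1B, align 1] → 5
+1 pad (align 2)
@6: a [2B, align 2] → 8
@8: m6 [2B, align 2] → 10
+2 pad (align 4)
@12: m11 [4B, align 4] → 16
@16: m18 [1B, align 1] → 17
+1 pad (align 2)
@18: m1 [2B, align 2] → 20
+4 pad (align 8)
@24: m10 [8B, align 8] → 32
@32: e [8B, align 8] → 40
@40: m0 [2B, align 2] → 42
+6 tail pad (align 8)
size 48, align 8

48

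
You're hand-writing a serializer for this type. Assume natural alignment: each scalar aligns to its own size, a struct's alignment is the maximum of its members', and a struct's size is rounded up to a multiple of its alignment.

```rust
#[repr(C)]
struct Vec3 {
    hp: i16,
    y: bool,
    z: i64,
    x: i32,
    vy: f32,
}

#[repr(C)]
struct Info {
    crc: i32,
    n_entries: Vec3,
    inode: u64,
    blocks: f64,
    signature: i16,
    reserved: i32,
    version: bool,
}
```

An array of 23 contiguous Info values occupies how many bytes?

Vec3: hp at 0 (size 2, align 2) → ends 2; y at 2 (size 1, align 1) → ends 3; pad 5 to align 8 for z; z at 8 (size 8, align 8) → ends 16; x at 16 (size 4, align 4) → ends 20; vy at 20 (size 4, align 4) → ends 24; total 24 bytes, alignment 8
crc at 0 (size 4, align 4) → ends 4
pad 4 to align 8 for n_entries
n_entries at 8 (size 24, align 8) → ends 32
inode at 32 (size 8, align 8) → ends 40
blocks at 40 (size 8, align 8) → ends 48
signature at 48 (size 2, align 2) → ends 50
pad 2 to align 4 for reserved
reserved at 52 (size 4, align 4) → ends 56
version at 56 (size 1, align 1) → ends 57
tail pad 7 to reach multiple of 8
total 64 bytes, alignment 8
array of 23: 23 × 64 = 1472

1472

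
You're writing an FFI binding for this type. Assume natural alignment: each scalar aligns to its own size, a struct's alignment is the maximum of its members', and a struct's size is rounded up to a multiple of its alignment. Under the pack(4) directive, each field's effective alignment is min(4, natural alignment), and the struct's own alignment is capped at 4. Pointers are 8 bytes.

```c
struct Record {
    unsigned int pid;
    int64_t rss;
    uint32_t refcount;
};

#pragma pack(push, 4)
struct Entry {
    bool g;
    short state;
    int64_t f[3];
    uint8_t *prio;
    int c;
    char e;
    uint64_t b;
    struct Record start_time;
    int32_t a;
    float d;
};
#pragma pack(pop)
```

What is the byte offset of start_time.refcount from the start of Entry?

68

Record: pid at 0 (size 4, align 4) → ends 4; pad 4 to align 8 for rss; rss at 8 (size 8, align 8) → ends 16; refcount at 16 (size 4, align 4) → ends 20; tail pad 4 to reach multiple of 8; total 24 bytes, alignment 8
g at 0 (size 1, align 1) → ends 1
pad 1 to align 2 for state
state at 2 (size 2, align 2) → ends 4
f at 4 (size 24, align 4) → ends 28
prio at 28 (size 8, align 4) → ends 36
c at 36 (size 4, align 4) → ends 40
e at 40 (size 1, align 1) → ends 41
pad 3 to align 4 for b
b at 44 (size 8, align 4) → ends 52
start_time at 52 (size 24, align 4) → ends 76
within Record: refcount at 16
52 + 16 = 68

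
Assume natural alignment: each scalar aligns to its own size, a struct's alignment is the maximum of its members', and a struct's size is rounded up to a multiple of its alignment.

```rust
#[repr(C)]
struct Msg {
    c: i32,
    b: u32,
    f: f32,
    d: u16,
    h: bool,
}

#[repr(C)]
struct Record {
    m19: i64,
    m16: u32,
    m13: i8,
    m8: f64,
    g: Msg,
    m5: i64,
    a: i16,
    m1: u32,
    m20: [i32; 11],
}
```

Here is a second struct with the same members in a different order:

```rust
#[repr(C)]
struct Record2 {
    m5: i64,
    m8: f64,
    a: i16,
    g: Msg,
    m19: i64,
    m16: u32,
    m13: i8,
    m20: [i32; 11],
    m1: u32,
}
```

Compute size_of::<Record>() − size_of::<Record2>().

0

Msg: @0: c [4B, align 4] → 4; @4: b [4B, align 4] → 8; @8: f [4B, align 4] → 12; @12: d [2B, align 2] → 14; @14: h [1B, align 1] → 15; +1 tail pad (align 4); size 16, align 4
@0: m19 [8B, align 8] → 8
@8: m16 [4B, align 4] → 12
@12: m13 [1B, align 1] → 13
+3 pad (align 8)
@16: m8 [8B, align 8] → 24
@24: g [16B, align 4] → 40
@40: m5 [8B, align 8] → 48
@48: a [2B, align 2] → 50
+2 pad (align 4)
@52: m1 [4B, align 4] → 56
@56: m20 [44B, align 4] → 100
+4 tail pad (align 8)
size 104, align 8
— Record2 —
@0: m5 [8B, align 8] → 8
@8: m8 [8B, align 8] → 16
@16: a [2B, align 2] → 18
+2 pad (align 4)
@20: g [16B, align 4] → 36
+4 pad (align 8)
@40: m19 [8B, align 8] → 48
@48: m16 [4B, align 4] → 52
@52: m13 [1B, align 1] → 53
+3 pad (align 4)
@56: m20 [44B, align 4] → 100
@100: m1 [4B, align 4] → 104
size 104, align 8
104 − 104 = 0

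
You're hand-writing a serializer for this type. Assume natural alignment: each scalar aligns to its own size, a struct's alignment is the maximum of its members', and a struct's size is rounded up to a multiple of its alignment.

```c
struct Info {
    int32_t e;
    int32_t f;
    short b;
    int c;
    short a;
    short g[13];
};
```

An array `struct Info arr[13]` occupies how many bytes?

572

e at 0 (size 4, align 4) → ends 4
f at 4 (size 4, align 4) → ends 8
b at 8 (size 2, align 2) → ends 10
pad 2 to align 4 for c
c at 12 (size 4, align 4) → ends 16
a at 16 (size 2, align 2) → ends 18
g at 18 (size 26, align 2) → ends 44
total 44 bytes, alignment 4
array of 13: 13 × 44 = 572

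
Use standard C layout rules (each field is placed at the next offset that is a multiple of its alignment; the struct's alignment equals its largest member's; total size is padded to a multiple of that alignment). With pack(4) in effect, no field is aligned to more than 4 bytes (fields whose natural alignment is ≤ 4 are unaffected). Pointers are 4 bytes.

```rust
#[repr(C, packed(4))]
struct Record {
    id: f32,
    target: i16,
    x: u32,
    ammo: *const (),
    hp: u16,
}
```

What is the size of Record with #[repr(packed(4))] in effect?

id at 0 (size 4, align 4) → ends 4
target at 4 (size 2, align 2) → ends 6
pad 2 to align 4 for x
x at 8 (size 4, align 4) → ends 12
ammo at 12 (size 4, align 4) → ends 16
hp at 16 (size 2, align 2) → ends 18
tail pad 2 to reach multiple of 4
total 20 bytes, alignment 4

20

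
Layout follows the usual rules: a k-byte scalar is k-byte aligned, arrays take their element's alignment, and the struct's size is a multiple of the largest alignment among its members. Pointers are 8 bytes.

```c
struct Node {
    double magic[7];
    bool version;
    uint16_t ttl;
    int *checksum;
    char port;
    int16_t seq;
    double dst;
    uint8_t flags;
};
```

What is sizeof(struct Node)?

magic at 0 (size 56, align 8) → ends 56
version at 56 (size 1, align 1) → ends 57
pad 1 to align 2 for ttl
ttl at 58 (size 2, align 2) → ends 60
pad 4 to align 8 for checksum
checksum at 64 (size 8, align 8) → ends 72
port at 72 (size 1, align 1) → ends 73
pad 1 to align 2 for seq
seq at 74 (size 2, align 2) → ends 76
pad 4 to align 8 for dst
dst at 80 (size 8, align 8) → ends 88
flags at 88 (size 1, align 1) → ends 89
tail pad 7 to reach multiple of 8
total 96 bytes, alignment 8

96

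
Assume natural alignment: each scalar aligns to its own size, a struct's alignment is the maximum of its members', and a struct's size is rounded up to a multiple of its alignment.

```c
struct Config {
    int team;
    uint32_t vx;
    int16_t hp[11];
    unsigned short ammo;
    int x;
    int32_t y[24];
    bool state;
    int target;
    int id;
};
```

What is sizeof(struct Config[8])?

team at 0 (size 4, align 4) → ends 4
vx at 4 (size 4, align 4) → ends 8
hp at 8 (size 22, align 2) → ends 30
ammo at 30 (size 2, align 2) → ends 32
x at 32 (size 4, align 4) → ends 36
y at 36 (size 96, align 4) → ends 132
state at 132 (size 1, align 1) → ends 133
pad 3 to align 4 for target
target at 136 (size 4, align 4) → ends 140
id at 140 (size 4, align 4) → ends 144
total 144 bytes, alignment 4
array of 8: 8 × 144 = 1152

1152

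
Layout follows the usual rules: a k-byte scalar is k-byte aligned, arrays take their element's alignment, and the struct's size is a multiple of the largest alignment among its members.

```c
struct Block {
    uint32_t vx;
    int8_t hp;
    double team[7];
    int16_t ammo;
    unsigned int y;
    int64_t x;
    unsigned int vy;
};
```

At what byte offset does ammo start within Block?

vx at 0 (size 4, align 4) → ends 4
hp at 4 (size 1, align 1) → ends 5
pad 3 to align 8 for team
team at 8 (size 56, align 8) → ends 64
ammo at 64 (size 2, align 2) → ends 66

64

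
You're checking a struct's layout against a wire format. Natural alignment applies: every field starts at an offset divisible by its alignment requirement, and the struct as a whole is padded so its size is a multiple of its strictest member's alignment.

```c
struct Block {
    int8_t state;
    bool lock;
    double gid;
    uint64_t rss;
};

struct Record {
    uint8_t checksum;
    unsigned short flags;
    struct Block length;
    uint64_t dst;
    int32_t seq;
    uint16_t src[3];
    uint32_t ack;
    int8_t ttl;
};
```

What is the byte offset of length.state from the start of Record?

8

Block: @0: state [1B, align 1] → 1; @1: lock [1B, align 1] → 2; +6 pad (align 8); @8: gid [8B, align 8] → 16; @16: rss [8B, align 8] → 24; size 24, align 8
@0: checksum [1B, align 1] → 1
+1 pad (align 2)
@2: flags [2B, align 2] → 4
+4 pad (align 8)
@8: length [24B, align 8] → 32
within Block: state at 0
8 + 0 = 8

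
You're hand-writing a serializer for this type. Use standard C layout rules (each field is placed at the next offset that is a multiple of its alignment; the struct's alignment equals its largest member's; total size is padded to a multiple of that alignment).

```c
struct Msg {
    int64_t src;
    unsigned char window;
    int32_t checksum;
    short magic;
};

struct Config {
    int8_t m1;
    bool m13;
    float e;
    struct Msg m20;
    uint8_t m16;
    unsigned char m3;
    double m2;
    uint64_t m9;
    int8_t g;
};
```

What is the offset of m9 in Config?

Msg: src at 0 (size 8, align 8) → ends 8; window at 8 (size 1, align 1) → ends 9; pad 3 to align 4 for checksum; checksum at 12 (size 4, align 4) → ends 16; magic at 16 (size 2, align 2) → ends 18; tail pad 6 to reach multiple of 8; total 24 bytes, alignment 8
m1 at 0 (size 1, align 1) → ends 1
m13 at 1 (size 1, align 1) → ends 2
pad 2 to align 4 for e
e at 4 (size 4, align 4) → ends 8
m20 at 8 (size 24, align 8) → ends 32
m16 at 32 (size 1, align 1) → ends 33
m3 at 33 (size 1, align 1) → ends 34
pad 6 to align 8 for m2
m2 at 40 (size 8, align 8) → ends 48
m9 at 48 (size 8, align 8) → ends 56

48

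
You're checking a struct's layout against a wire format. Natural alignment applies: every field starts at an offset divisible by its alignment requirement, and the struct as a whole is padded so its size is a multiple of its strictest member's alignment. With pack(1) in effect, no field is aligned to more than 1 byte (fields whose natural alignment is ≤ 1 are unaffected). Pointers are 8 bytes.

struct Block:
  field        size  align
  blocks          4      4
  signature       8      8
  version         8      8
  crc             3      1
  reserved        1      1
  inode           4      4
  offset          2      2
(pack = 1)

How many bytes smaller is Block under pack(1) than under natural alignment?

natural layout:
  0..4  blocks  (4B, 4-aligned)
  4..8  -- padding (4B)
  8..16  signature  (8B, 8-aligned)
  16..24  version  (8B, 8-aligned)
  24..27  crc  (3B, 1-aligned)
  27..28  reserved  (1B, 1-aligned)
  28..32  inode  (4B, 4-aligned)
  32..34  offset  (2B, 2-aligned)
  34..40  -- tail padding (6B)
  sizeof = 40, alignof = 8
packed(1) layout:
  0..4  blocks  (4B, 1-aligned)
  4..12  signature  (8B, 1-aligned)
  12..20  version  (8B, 1-aligned)
  20..23  crc  (3B, 1-aligned)
  23..24  reserved  (1B, 1-aligned)
  24..28  inode  (4B, 1-aligned)
  28..30  offset  (2B, 1-aligned)
  sizeof = 30, alignof = 1
40 − 30 = 10

10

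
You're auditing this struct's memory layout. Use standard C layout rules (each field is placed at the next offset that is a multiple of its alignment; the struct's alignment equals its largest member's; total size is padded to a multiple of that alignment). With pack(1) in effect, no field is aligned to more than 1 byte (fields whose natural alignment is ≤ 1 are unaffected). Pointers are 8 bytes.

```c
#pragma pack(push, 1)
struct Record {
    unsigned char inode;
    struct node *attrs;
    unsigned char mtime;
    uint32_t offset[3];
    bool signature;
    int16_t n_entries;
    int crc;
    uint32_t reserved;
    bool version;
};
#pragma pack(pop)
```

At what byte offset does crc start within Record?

inode at 0 (size 1, align 1) → ends 1
attrs at 1 (size 8, align 1) → ends 9
mtime at 9 (size 1, align 1) → ends 10
offset at 10 (size 12, align 1) → ends 22
signature at 22 (size 1, align 1) → ends 23
n_entries at 23 (size 2, align 1) → ends 25
crc at 25 (size 4, align 1) → ends 29

25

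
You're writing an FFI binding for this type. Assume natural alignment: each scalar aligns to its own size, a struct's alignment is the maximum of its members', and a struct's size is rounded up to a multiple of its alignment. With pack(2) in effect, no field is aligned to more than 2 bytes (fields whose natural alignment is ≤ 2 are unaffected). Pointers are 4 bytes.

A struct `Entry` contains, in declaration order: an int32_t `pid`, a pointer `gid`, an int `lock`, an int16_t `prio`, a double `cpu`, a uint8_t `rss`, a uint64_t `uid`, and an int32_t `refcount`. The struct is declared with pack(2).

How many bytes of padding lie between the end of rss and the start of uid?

1

@0: pid [4B, align 2] → 4
@4: gid [4B, align 2] → 8
@8: lock [4B, align 2] → 12
@12: prio [2B, align 2] → 14
@14: cpu [8B, align 2] → 22
@22: rss [1B, align 1] → 23
+1 pad (align 2)
@24: uid [8B, align 2] → 32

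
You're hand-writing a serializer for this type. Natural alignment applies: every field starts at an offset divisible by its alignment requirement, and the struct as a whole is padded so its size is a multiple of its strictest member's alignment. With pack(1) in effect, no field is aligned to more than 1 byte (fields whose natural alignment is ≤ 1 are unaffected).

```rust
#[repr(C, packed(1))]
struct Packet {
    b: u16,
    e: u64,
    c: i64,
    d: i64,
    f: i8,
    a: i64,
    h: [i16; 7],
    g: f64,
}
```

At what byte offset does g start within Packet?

@0: b [2B, align 1] → 2
@2: e [8B, align 1] → 10
@10: c [8B, align 1] → 18
@18: d [8B, align 1] → 26
@26: f [1B, align 1] → 27
@27: a [8B, align 1] → 35
@35: h [14B, align 1] → 49
@49: g [8B, align 1] → 57

49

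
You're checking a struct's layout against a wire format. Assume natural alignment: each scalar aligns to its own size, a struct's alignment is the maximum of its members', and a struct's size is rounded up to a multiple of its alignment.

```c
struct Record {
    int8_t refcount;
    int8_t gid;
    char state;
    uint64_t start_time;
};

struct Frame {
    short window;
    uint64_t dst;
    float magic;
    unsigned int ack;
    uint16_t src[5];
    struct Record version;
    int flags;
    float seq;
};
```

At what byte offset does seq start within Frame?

Record: @0: refcount [1B, align 1] → 1; @1: gid [1B, align 1] → 2; @2: state [1B, align 1] → 3; +5 pad (align 8); @8: start_time [8B, align 8] → 16; size 16, align 8
@0: window [2B, align 2] → 2
+6 pad (align 8)
@8: dst [8B, align 8] → 16
@16: magic [4B, align 4] → 20
@20: ack [4B, align 4] → 24
@24: src [10B, align 2] → 34
+6 pad (align 8)
@40: version [16B, align 8] → 56
@56: flags [4B, align 4] → 60
@60: seq [4B, align 4] → 64

60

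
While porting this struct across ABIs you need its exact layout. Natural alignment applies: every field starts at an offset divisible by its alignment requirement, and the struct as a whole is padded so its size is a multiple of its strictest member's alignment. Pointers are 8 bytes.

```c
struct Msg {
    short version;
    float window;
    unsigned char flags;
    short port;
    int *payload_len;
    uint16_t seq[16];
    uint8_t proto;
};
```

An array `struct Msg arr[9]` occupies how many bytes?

0..2  version  (2B, 2-aligned)
2..4  -- padding (2B)
4..8  window  (4B, 4-aligned)
8..9  flags  (1B, 1-aligned)
9..10  -- padding (1B)
10..12  port  (2B, 2-aligned)
12..16  -- padding (4B)
16..24  payload_len  (8B, 8-aligned)
24..56  seq  (32B, 2-aligned)
56..57  proto  (1B, 1-aligned)
57..64  -- tail padding (7B)
sizeof = 64, alignof = 8
array of 9: 9 × 64 = 576

576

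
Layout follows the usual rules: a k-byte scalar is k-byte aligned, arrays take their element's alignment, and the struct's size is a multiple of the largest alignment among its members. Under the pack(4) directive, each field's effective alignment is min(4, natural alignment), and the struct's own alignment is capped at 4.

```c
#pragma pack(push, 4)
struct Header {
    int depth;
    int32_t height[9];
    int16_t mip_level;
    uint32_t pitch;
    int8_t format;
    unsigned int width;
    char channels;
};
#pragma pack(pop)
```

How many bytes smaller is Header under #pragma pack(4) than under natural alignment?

0

natural layout:
  depth at 0 (size 4, align 4) → ends 4
  height at 4 (size 36, align 4) → ends 40
  mip_level at 40 (size 2, align 2) → ends 42
  pad 2 to align 4 for pitch
  pitch at 44 (size 4, align 4) → ends 48
  format at 48 (size 1, align 1) → ends 49
  pad 3 to align 4 for width
  width at 52 (size 4, align 4) → ends 56
  channels at 56 (size 1, align 1) → ends 57
  tail pad 3 to reach multiple of 4
  total 60 bytes, alignment 4
packed(4) layout:
  depth at 0 (size 4, align 4) → ends 4
  height at 4 (size 36, align 4) → ends 40
  mip_level at 40 (size 2, align 2) → ends 42
  pad 2 to align 4 for pitch
  pitch at 44 (size 4, align 4) → ends 48
  format at 48 (size 1, align 1) → ends 49
  pad 3 to align 4 for width
  width at 52 (size 4, align 4) → ends 56
  channels at 56 (size 1, align 1) → ends 57
  tail pad 3 to reach multiple of 4
  total 60 bytes, alignment 4
60 − 60 = 0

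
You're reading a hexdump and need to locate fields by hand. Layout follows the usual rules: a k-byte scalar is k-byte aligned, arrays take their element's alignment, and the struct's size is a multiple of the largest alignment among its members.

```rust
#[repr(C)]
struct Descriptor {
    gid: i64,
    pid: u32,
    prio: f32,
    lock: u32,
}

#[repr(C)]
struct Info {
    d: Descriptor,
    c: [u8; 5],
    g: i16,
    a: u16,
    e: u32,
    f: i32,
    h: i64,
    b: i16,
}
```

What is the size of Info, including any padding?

64

Descriptor: 0..8  gid  (8B, 8-aligned); 8..12  pid  (4B, 4-aligned); 12..16  prio  (4B, 4-aligned); 16..20  lock  (4B, 4-aligned); 20..24  -- tail padding (4B); sizeof = 24, alignof = 8
0..24  d  (24B, 8-aligned)
24..29  c  (5B, 1-aligned)
29..30  -- padding (1B)
30..32  g  (2B, 2-aligned)
32..34  a  (2B, 2-aligned)
34..36  -- padding (2B)
36..40  e  (4B, 4-aligned)
40..44  f  (4B, 4-aligned)
44..48  -- padding (4B)
48..56  h  (8B, 8-aligned)
56..58  b  (2B, 2-aligned)
58..64  -- tail padding (6B)
sizeof = 64, alignof = 8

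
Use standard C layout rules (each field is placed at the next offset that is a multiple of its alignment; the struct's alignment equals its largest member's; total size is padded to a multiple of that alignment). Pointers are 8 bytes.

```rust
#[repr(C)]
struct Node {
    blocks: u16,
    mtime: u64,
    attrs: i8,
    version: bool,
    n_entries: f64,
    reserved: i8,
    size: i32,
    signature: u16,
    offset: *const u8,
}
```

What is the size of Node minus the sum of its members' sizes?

0..2  blocks  (2B, 2-aligned)
2..8  -- padding (6B)
8..16  mtime  (8B, 8-aligned)
16..17  attrs  (1B, 1-aligned)
17..18  version  (1B, 1-aligned)
18..24  -- padding (6B)
24..32  n_entries  (8B, 8-aligned)
32..33  reserved  (1B, 1-aligned)
33..36  -- padding (3B)
36..40  size  (4B, 4-aligned)
40..42  signature  (2B, 2-aligned)
42..48  -- padding (6B)
48..56  offset  (8B, 8-aligned)
sizeof = 56, alignof = 8
data bytes 35, size 56 → padding 21

21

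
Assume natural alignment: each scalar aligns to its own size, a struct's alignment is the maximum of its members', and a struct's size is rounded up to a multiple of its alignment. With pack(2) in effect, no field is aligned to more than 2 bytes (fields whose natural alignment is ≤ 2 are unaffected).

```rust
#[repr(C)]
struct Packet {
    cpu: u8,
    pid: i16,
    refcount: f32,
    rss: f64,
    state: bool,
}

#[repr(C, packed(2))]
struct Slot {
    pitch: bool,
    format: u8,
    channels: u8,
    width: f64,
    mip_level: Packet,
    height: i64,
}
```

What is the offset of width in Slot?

Packet: @0: cpu [1B, align 1] → 1; +1 pad (align 2); @2: pid [2B, align 2] → 4; @4: refcount [4B, align 4] → 8; @8: rss [8B, align 8] → 16; @16: state [1B, align 1] → 17; +7 tail pad (align 8); size 24, align 8
@0: pitch [1B, align 1] → 1
@1: format [1B, align 1] → 2
@2: channels [1B, align 1] → 3
+1 pad (align 2)
@4: width [8B, align 2] → 12

4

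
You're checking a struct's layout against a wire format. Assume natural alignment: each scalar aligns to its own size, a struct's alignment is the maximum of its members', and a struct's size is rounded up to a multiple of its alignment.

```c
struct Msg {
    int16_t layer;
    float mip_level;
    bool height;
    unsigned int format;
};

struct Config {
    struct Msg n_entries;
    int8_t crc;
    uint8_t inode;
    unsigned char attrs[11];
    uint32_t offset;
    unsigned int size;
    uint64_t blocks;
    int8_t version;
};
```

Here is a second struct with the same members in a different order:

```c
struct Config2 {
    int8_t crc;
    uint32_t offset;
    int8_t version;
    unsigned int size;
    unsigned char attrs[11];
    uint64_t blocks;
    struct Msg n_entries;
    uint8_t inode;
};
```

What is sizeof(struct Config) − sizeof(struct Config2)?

Msg: layer at 0 (size 2, align 2) → ends 2; pad 2 to align 4 for mip_level; mip_level at 4 (size 4, align 4) → ends 8; height at 8 (size 1, align 1) → ends 9; pad 3 to align 4 for format; format at 12 (size 4, align 4) → ends 16; total 16 bytes, alignment 4
n_entries at 0 (size 16, align 4) → ends 16
crc at 16 (size 1, align 1) → ends 17
inode at 17 (size 1, align 1) → ends 18
attrs at 18 (size 11, align 1) → ends 29
pad 3 to align 4 for offset
offset at 32 (size 4, align 4) → ends 36
size at 36 (size 4, align 4) → ends 40
blocks at 40 (size 8, align 8) → ends 48
version at 48 (size 1, align 1) → ends 49
tail pad 7 to reach multiple of 8
total 56 bytes, alignment 8
— Config2 —
crc at 0 (size 1, align 1) → ends 1
pad 3 to align 4 for offset
offset at 4 (size 4, align 4) → ends 8
version at 8 (size 1, align 1) → ends 9
pad 3 to align 4 for size
size at 12 (size 4, align 4) → ends 16
attrs at 16 (size 11, align 1) → ends 27
pad 5 to align 8 for blocks
blocks at 32 (size 8, align 8) → ends 40
n_entries at 40 (size 16, align 4) → ends 56
inode at 56 (size 1, align 1) → ends 57
tail pad 7 to reach multiple of 8
total 64 bytes, alignment 8
56 − 64 = -8

-8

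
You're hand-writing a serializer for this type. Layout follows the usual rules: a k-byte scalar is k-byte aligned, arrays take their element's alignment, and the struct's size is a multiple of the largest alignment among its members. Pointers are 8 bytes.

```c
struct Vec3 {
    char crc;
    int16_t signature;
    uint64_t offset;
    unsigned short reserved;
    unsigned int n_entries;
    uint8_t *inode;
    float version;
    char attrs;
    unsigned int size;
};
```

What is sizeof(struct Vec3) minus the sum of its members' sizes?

14

crc at 0 (size 1, align 1) → ends 1
pad 1 to align 2 for signature
signature at 2 (size 2, align 2) → ends 4
pad 4 to align 8 for offset
offset at 8 (size 8, align 8) → ends 16
reserved at 16 (size 2, align 2) → ends 18
pad 2 to align 4 for n_entries
n_entries at 20 (size 4, align 4) → ends 24
inode at 24 (size 8, align 8) → ends 32
version at 32 (size 4, align 4) → ends 36
attrs at 36 (size 1, align 1) → ends 37
pad 3 to align 4 for size
size at 40 (size 4, align 4) → ends 44
tail pad 4 to reach multiple of 8
total 48 bytes, alignment 8
data bytes 34, size 48 → padding 14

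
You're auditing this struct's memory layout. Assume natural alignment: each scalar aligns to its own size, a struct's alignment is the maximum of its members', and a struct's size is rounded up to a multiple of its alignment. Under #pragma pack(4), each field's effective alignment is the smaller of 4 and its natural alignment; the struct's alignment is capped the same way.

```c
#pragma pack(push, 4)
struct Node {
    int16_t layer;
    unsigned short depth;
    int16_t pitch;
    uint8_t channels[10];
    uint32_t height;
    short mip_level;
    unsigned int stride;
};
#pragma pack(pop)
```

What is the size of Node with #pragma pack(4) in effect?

@0: layer [2B, align 2] → 2
@2: depth [2B, align 2] → 4
@4: pitch [2B, align 2] → 6
@6: channels [10B, align 1] → 16
@16: height [4B, align 4] → 20
@20: mip_level [2B, align 2] → 22
+2 pad (align 4)
@24: stride [4B, align 4] → 28
size 28, align 4

28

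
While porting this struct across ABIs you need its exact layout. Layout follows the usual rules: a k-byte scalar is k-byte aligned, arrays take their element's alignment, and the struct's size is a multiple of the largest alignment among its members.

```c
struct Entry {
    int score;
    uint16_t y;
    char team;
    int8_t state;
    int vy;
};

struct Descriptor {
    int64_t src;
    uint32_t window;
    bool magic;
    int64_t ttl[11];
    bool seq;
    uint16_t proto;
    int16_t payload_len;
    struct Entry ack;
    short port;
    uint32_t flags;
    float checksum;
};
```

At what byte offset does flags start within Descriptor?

Entry: score at 0 (size 4, align 4) → ends 4; y at 4 (size 2, align 2) → ends 6; team at 6 (size 1, align 1) → ends 7; state at 7 (size 1, align 1) → ends 8; vy at 8 (size 4, align 4) → ends 12; total 12 bytes, alignment 4
src at 0 (size 8, align 8) → ends 8
window at 8 (size 4, align 4) → ends 12
magic at 12 (size 1, align 1) → ends 13
pad 3 to align 8 for ttl
ttl at 16 (size 88, align 8) → ends 104
seq at 104 (size 1, align 1) → ends 105
pad 1 to align 2 for proto
proto at 106 (size 2, align 2) → ends 108
payload_len at 108 (size 2, align 2) → ends 110
pad 2 to align 4 for ack
ack at 112 (size 12, align 4) → ends 124
port at 124 (size 2, align 2) → ends 126
pad 2 to align 4 for flags
flags at 128 (size 4, align 4) → ends 132

128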